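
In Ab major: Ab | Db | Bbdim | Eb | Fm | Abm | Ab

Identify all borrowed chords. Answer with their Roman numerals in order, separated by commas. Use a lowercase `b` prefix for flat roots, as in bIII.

ii°, i

In Ab major the diatonic chords are Ab, Bbm, Cm, Db, Eb, Fm, Gdim. Ab, Db, Eb and Fm all belong to that set. Bbdim (Bb–Db–Fb) is not: scale degree 2 in Ab major carries Bbm (ii). In Ab minor the chord on that degree is Bbdim, so here it functions as ii°, borrowed from the parallel minor. Abm (Ab–Cb–Eb) is not: scale degree 1 in Ab major carries Ab (I). In Ab minor the chord on that degree is Abm, so here it functions as i, borrowed from the parallel minor.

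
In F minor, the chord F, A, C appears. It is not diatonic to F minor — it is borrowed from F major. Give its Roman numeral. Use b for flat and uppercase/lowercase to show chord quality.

I

The root F is the diatonic 1st degree of F minor; the borrowing shows in the chord quality. The diatonic chord on degree 1 would be Fm (i), but F–A–C is the major chord from F major. As a borrowed chord it is labeled I.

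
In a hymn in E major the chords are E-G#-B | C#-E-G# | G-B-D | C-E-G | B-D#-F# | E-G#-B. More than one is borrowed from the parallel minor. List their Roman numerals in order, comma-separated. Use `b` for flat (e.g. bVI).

bIII, bVI

E major has the diatonic set E, F#m, G#m, A, B, C#m, D#dim. Of the given chords, E–G#–B = E, C#–E–G# = C#m and B–D#–F# = B are diatonic. G–B–D doesn't fit — on degree 3 E major would have G#m (iii). G is the degree-3 chord of E minor, so it is the borrowed bIII. But C–E–G is foreign: the diatonic vi on degree 6 is C#m, whereas C comes from E minor. It is labeled bVI.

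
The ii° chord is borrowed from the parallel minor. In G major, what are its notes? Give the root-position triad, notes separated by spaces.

A C Eb

ii° is built on scale degree 2, which is A in both G major and its parallel. Stacking thirds in G minor on A gives A–C–Eb.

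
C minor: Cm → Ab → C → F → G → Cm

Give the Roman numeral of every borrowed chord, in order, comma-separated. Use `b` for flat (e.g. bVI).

I, IV

C minor has the diatonic set Cm, Ddim, Eb, Fm, G, Ab, Bb (with V from harmonic minor). Of the given chords, Cm, Ab and G are diatonic. C (C–E–G) is not: scale degree 1 in C minor carries Cm (i). In C major the chord on that degree is C, so here it functions as I, borrowed from the parallel major. F (F–A–C) doesn't fit — on degree 4 C minor would have Fm (iv). F is the degree-4 chord of C major, so it is the borrowed IV.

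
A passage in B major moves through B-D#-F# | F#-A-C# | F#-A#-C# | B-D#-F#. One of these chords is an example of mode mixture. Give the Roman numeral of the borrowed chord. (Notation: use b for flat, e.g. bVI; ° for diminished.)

v

The diatonic triads in B major are B, C#m, D#m, E, F#, G#m, A#dim. Of the given chords, B–D#–F# = B and F#–A#–C# = F# are diatonic. F#–A–C# doesn't fit — on degree 5 B major would have F# (V). F#m is the degree-5 chord of B minor, so it is the borrowed v.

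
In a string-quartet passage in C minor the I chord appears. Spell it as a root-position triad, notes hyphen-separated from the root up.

C-E-G

The root, C, is scale degree 1 — the same note in C minor and C major; only the chord quality changes. Building the major chord from the parallel major on C: C–E–G.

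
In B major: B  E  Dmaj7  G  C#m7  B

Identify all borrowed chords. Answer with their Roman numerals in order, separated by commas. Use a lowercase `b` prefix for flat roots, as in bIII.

The diatonic triads in B major are B, C#m, D#m, E, F#, G#m, A#dim. B, E and C#m7 all belong to that set. Dmaj7 (D–F#–A–C#) doesn't fit — on degree 3 B major would have D#m (iii). Dmaj7 is the degree-3 chord of B minor, so it is the borrowed bIIImaj7. G (G–B–D) is not: scale degree 6 in B major carries G#m (vi). In B minor the chord on that degree is G, so here it functions as bVI, borrowed from the parallel minor.

bIIImaj7, bVI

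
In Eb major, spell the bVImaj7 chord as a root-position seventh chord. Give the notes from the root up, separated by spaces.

The root of bVImaj7 is the lowered 6th degree: C becomes Cb. Stacking thirds in Eb minor on Cb gives Cb–Eb–Gb–Bb.

Cb Eb Gb Bb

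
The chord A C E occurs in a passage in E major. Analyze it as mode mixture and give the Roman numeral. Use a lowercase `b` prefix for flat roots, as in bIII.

iv

The root A is the diatonic 4th degree of E major; the borrowing shows in the chord quality. A–C–E is a minor chord — the form found in E minor, not the diatonic IV (A). Borrowed into E major it is written iv.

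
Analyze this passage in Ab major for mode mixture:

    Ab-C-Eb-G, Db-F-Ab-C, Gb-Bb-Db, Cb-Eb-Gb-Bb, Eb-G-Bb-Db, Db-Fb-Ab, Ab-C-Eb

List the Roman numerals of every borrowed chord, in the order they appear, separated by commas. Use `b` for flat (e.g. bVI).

bVII, bIIImaj7, iv

In Ab major the diatonic chords are Ab, Bbm, Cm, Db, Eb, Fm, Gdim. Ab–C–Eb–G = Abmaj7, Db–F–Ab–C = Dbmaj7, Eb–G–Bb–Db = Eb7 and Ab–C–Eb = Ab are all diatonic. Gb–Bb–Db doesn't fit — on degree 7 Ab major would have Gdim (vii°). Gb is the degree-7 chord of Ab minor, so it is the borrowed bVII. Cb–Eb–Gb–Bb doesn't fit — on degree 3 Ab major would have Cm (iii). Cbmaj7 is the degree-3 chord of Ab minor, so it is the borrowed bIIImaj7. But Db–Fb–Ab is foreign: the diatonic IV on degree 4 is Db, whereas Dbm comes from Ab minor. It is labeled iv.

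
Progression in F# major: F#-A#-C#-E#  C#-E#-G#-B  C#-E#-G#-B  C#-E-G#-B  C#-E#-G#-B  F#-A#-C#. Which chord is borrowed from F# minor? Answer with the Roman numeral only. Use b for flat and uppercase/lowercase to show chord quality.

In F# major the diatonic chords are F#, G#m, A#m, B, C#, D#m, E#dim. F#–A#–C#–E# = F#maj7, C#–E#–G#–B = C#7 and F#–A#–C# = F# all belong to that set. But C#–E–G#–B is foreign: the diatonic V on degree 5 is C#, whereas C#m7 comes from F# minor. It is labeled v7.

v7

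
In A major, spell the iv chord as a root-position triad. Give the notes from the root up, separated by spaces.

iv is built on scale degree 4, which is D in both A major and its parallel. Stacking thirds in A minor on D gives D–F–A.

D F A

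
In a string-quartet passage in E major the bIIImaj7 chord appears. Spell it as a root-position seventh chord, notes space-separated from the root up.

bIIImaj7 is built on the lowered scale degree 3. In E major degree 3 is G#; lowered it becomes G. In E minor the chord on G is G–B–D–F#.

G B D F#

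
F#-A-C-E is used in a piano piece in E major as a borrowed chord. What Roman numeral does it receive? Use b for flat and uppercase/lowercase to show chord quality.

The root F# is the diatonic 2nd degree of E major; the borrowing shows in the chord quality. The diatonic chord on degree 2 would be F#m (ii), but F#–A–C–E is the half-diminished-seventh chord from E minor. As a borrowed chord it is labeled iiø7.

iiø7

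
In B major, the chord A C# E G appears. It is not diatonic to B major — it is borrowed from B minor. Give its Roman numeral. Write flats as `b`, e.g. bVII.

A is the lowered form of scale degree 7 in B major (the diatonic degree 7 is A#). The diatonic chord on degree 7 would be A#dim (vii°), but A–C#–E–G is the dominant-seventh chord from B minor. As a borrowed chord it is labeled bVII7.

bVII7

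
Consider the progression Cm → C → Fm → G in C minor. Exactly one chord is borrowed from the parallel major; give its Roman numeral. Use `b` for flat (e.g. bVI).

I

C minor has the diatonic set Cm, Ddim, Eb, Fm, G, Ab, Bb (with V from harmonic minor). Of the given chords, Cm, Fm and G are diatonic. C (C–E–G) doesn't fit — on degree 1 C minor would have Cm (i). C is the degree-1 chord of C major, so it is the borrowed I.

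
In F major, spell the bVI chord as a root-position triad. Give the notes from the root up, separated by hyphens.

The root of bVI is the lowered 6th degree: D becomes Db. Stacking thirds in F minor on Db gives Db–F–Ab.

Db-F-Ab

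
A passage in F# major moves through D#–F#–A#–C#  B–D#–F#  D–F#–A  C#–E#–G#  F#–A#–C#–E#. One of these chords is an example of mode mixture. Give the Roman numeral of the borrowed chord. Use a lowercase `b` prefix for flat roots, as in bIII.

bVI

F# major has the diatonic set F#, G#m, A#m, B, C#, D#m, E#dim. D#–F#–A#–C# = D#m7, B–D#–F# = B, C#–E#–G# = C# and F#–A#–C#–E# = F#maj7 all belong to that set. But D–F#–A is foreign: the diatonic vi on degree 6 is D#m, whereas D comes from F# minor. It is labeled bVI.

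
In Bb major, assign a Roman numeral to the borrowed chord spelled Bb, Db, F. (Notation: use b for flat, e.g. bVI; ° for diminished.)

i

Bb is scale degree 1 in Bb major. Diatonically Bb major has Bb (I) on that degree; Bb–Db–F is instead the minor chord native to Bb minor, so it takes the label i.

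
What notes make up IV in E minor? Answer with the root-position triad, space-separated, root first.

The root, A, is scale degree 4 — the same note in E minor and E major; only the chord quality changes. Building the major chord from the parallel major on A: A–C#–E.

A C# E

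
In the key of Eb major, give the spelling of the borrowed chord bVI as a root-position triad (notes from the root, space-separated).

Cb Eb Gb

bVI is built on the lowered scale degree 6. In Eb major degree 6 is C; lowered it becomes Cb. In Eb minor the chord on Cb is Cb–Eb–Gb.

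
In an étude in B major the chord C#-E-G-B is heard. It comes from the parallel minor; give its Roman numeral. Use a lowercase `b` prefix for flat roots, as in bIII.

iiø7

C# is scale degree 2 in B major. Diatonically B major has C#m (ii) on that degree; C#–E–G–B is instead the half-diminished-seventh chord native to B minor, so it takes the label iiø7.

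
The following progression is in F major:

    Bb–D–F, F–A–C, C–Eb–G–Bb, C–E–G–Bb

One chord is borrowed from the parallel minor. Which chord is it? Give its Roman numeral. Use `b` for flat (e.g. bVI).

The diatonic triads in F major are F, Gm, Am, Bb, C, Dm, Edim. Bb–D–F = Bb, F–A–C = F and C–E–G–Bb = C7 all belong to that set. C–Eb–G–Bb is not: scale degree 5 in F major carries C (V). In F minor the chord on that degree is Cm7, so here it functions as v7, borrowed from the parallel minor.

v7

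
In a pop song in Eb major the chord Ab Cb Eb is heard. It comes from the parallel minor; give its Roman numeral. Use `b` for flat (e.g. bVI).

iv

Ab is scale degree 4 in Eb major. The diatonic chord on degree 4 would be Ab (IV), but Ab–Cb–Eb is the minor chord from Eb minor. As a borrowed chord it is labeled iv.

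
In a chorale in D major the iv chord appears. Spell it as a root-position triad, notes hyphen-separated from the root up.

G-Bb-D

iv is built on scale degree 4, which is G in both D major and its parallel. In D minor the chord on G is G–Bb–D.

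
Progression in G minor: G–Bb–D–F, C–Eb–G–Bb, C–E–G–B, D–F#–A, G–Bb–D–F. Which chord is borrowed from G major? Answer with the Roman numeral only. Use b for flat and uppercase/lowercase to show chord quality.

The diatonic triads in G minor (with V from harmonic minor) are Gm, Adim, Bb, Cm, D, Eb, F. G–Bb–D–F = Gm7, C–Eb–G–Bb = Cm7 and D–F#–A = D are all diatonic. C–E–G–B is not: scale degree 4 in G minor carries Cm (iv). In G major the chord on that degree is Cmaj7, so here it functions as IVmaj7, borrowed from the parallel major.

IVmaj7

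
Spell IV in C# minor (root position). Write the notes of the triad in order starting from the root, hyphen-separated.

IV is built on scale degree 4, which is F# in both C# minor and its parallel. Building the major chord from the parallel major on F#: F#–A#–C#.

F#-A#-C#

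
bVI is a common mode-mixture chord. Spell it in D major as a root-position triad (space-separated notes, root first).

Scale degree 6 in D major is B. bVI uses the lowered form, Bb, taken from D minor. Stacking thirds in D minor on Bb gives Bb–D–F.

Bb D F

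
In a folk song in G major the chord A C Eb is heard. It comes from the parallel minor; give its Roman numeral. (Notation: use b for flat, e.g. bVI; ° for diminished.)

ii°

The root A is the diatonic 2nd degree of G major; the borrowing shows in the chord quality. A–C–Eb is a diminished chord — the form found in G minor, not the diatonic ii (Am). Borrowed into G major it is written ii°.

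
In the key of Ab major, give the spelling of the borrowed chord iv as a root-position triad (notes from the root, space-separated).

The root, Db, is scale degree 4 — the same note in Ab major and Ab minor; only the chord quality changes. In Ab minor the chord on Db is Db–Fb–Ab.

Db Fb Ab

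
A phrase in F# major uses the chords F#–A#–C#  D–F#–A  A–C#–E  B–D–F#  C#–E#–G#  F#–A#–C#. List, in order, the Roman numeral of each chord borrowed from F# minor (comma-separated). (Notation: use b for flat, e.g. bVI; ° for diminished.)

bVI, bIII, iv

F# major has the diatonic set F#, G#m, A#m, B, C#, D#m, E#dim. F#–A#–C# = F# and C#–E#–G# = C# are both diatonic. D–F#–A doesn't fit — on degree 6 F# major would have D#m (vi). D is the degree-6 chord of F# minor, so it is the borrowed bVI. A–C#–E is not: scale degree 3 in F# major carries A#m (iii). In F# minor the chord on that degree is A, so here it functions as bIII, borrowed from the parallel minor. B–D–F# doesn't fit — on degree 4 F# major would have B (IV). Bm is the degree-4 chord of F# minor, so it is the borrowed iv.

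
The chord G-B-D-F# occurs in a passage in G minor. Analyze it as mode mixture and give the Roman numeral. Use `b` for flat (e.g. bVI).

Imaj7

G is scale degree 1 in G minor. G–B–D–F# is a major-seventh chord — the form found in G major, not the diatonic i (Gm). Borrowed into G minor it is written Imaj7.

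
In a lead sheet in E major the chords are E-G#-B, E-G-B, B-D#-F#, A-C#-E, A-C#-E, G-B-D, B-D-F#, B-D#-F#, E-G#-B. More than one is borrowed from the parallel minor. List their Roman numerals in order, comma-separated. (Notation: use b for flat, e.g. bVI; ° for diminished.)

In E major the diatonic chords are E, F#m, G#m, A, B, C#m, D#dim. E–G#–B = E, B–D#–F# = B and A–C#–E = A are all diatonic. E–G–B doesn't fit — on degree 1 E major would have E (I). Em is the degree-1 chord of E minor, so it is the borrowed i. G–B–D is not: scale degree 3 in E major carries G#m (iii). In E minor the chord on that degree is G, so here it functions as bIII, borrowed from the parallel minor. But B–D–F# is foreign: the diatonic V on degree 5 is B, whereas Bm comes from E minor. It is labeled v.

i, bIII, v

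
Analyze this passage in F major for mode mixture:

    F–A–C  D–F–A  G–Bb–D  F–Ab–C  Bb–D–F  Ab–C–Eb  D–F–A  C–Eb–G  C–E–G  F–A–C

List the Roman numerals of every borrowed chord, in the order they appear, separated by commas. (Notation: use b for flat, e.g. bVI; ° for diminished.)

i, bIII, v

The diatonic triads in F major are F, Gm, Am, Bb, C, Dm, Edim. F–A–C = F, D–F–A = Dm, G–Bb–D = Gm, Bb–D–F = Bb and C–E–G = C all belong to that set. F–Ab–C doesn't fit — on degree 1 F major would have F (I). Fm is the degree-1 chord of F minor, so it is the borrowed i. But Ab–C–Eb is foreign: the diatonic iii on degree 3 is Am, whereas Ab comes from F minor. It is labeled bIII. But C–Eb–G is foreign: the diatonic V on degree 5 is C, whereas Cm comes from F minor. It is labeled v.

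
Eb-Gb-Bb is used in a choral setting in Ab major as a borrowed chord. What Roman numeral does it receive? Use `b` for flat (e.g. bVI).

Eb is scale degree 5 in Ab major. The diatonic chord on degree 5 would be Eb (V), but Eb–Gb–Bb is the minor chord from Ab minor. As a borrowed chord it is labeled v.

v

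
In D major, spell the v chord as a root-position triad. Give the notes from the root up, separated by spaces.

A C E

The root, A, is scale degree 5 — the same note in D major and D minor; only the chord quality changes. Building the minor chord from the parallel minor on A: A–C–E.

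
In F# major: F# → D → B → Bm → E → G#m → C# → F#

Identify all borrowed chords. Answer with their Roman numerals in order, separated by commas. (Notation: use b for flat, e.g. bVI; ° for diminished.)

F# major has the diatonic set F#, G#m, A#m, B, C#, D#m, E#dim. F#, B, G#m and C# are all diatonic. D (D–F#–A) is not: scale degree 6 in F# major carries D#m (vi). In F# minor the chord on that degree is D, so here it functions as bVI, borrowed from the parallel minor. Bm (B–D–F#) is not: scale degree 4 in F# major carries B (IV). In F# minor the chord on that degree is Bm, so here it functions as iv, borrowed from the parallel minor. But E (E–G#–B) is foreign: the diatonic vii° on degree 7 is E#dim, whereas E comes from F# minor. It is labeled bVII.

bVI, iv, bVII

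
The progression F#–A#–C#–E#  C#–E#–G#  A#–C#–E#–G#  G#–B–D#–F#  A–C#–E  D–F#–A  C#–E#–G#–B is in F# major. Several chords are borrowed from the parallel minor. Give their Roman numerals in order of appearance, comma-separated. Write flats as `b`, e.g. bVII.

bIII, bVI

F# major has the diatonic set F#, G#m, A#m, B, C#, D#m, E#dim. Of the given chords, F#–A#–C#–E# = F#maj7, C#–E#–G# = C#, A#–C#–E#–G# = A#m7, G#–B–D#–F# = G#m7 and C#–E#–G#–B = C#7 are diatonic. A–C#–E is not: scale degree 3 in F# major carries A#m (iii). In F# minor the chord on that degree is A, so here it functions as bIII, borrowed from the parallel minor. But D–F#–A is foreign: the diatonic vi on degree 6 is D#m, whereas D comes from F# minor. It is labeled bVI.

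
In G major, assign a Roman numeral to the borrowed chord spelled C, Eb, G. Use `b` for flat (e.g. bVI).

iv

The root C is the diatonic 4th degree of G major; the borrowing shows in the chord quality. C–Eb–G is a minor chord — the form found in G minor, not the diatonic IV (C). Borrowed into G major it is written iv.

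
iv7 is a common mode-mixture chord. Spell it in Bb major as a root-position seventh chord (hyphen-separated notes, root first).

Eb-Gb-Bb-Db

iv7 is built on scale degree 4, which is Eb in both Bb major and its parallel. Stacking thirds in Bb minor on Eb gives Eb–Gb–Bb–Db.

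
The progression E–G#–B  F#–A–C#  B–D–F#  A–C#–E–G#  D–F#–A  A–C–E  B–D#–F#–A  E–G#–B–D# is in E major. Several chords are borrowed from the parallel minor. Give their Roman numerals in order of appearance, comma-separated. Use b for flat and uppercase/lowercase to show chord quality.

E major has the diatonic set E, F#m, G#m, A, B, C#m, D#dim. E–G#–B = E, F#–A–C# = F#m, A–C#–E–G# = Amaj7, B–D#–F#–A = B7 and E–G#–B–D# = Emaj7 all belong to that set. B–D–F# is not: scale degree 5 in E major carries B (V). In E minor the chord on that degree is Bm, so here it functions as v, borrowed from the parallel minor. But D–F#–A is foreign: the diatonic vii° on degree 7 is D#dim, whereas D comes from E minor. It is labeled bVII. A–C–E is not: scale degree 4 in E major carries A (IV). In E minor the chord on that degree is Am, so here it functions as iv, borrowed from the parallel minor.

v, bVII, iv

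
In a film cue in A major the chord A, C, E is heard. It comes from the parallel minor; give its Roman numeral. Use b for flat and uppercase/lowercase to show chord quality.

i

The root A is the diatonic 1st degree of A major; the borrowing shows in the chord quality. A–C–E is a minor chord — the form found in A minor, not the diatonic I (A). Borrowed into A major it is written i.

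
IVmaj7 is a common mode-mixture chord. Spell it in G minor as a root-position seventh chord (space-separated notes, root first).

IVmaj7 is built on scale degree 4, which is C in both G minor and its parallel. In G major the chord on C is C–E–G–B.

C E G B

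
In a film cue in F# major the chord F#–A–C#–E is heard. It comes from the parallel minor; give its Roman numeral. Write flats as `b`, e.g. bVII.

F# is scale degree 1 in F# major. The diatonic chord on degree 1 would be F# (I), but F#–A–C#–E is the minor-seventh chord from F# minor. As a borrowed chord it is labeled i7.

i7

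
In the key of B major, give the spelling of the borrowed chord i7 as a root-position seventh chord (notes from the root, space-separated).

B D F# A

i7 is built on scale degree 1, which is B in both B major and its parallel. Building the minor-seventh chord from the parallel minor on B: B–D–F#–A.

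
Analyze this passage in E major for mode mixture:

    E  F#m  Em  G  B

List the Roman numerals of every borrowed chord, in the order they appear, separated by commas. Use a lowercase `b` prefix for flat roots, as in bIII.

i, bIII

In E major the diatonic chords are E, F#m, G#m, A, B, C#m, D#dim. Of the given chords, E, F#m and B are diatonic. But Em (E–G–B) is foreign: the diatonic I on degree 1 is E, whereas Em comes from E minor. It is labeled i. G (G–B–D) doesn't fit — on degree 3 E major would have G#m (iii). G is the degree-3 chord of E minor, so it is the borrowed bIII.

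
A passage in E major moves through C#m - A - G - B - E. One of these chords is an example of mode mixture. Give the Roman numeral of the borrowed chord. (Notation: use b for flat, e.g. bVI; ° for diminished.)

In E major the diatonic chords are E, F#m, G#m, A, B, C#m, D#dim. C#m, A, B and E all belong to that set. But G (G–B–D) is foreign: the diatonic iii on degree 3 is G#m, whereas G comes from E minor. It is labeled bIII.

bIII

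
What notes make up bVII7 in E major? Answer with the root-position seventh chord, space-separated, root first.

D F# A C

bVII7 is built on the lowered scale degree 7. In E major degree 7 is D#; lowered it becomes D. Building the dominant-seventh chord from the parallel minor on D: D–F#–A–C.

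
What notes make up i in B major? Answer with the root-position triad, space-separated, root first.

i is built on scale degree 1, which is B in both B major and its parallel. Building the minor chord from the parallel minor on B: B–D–F#.

B D F#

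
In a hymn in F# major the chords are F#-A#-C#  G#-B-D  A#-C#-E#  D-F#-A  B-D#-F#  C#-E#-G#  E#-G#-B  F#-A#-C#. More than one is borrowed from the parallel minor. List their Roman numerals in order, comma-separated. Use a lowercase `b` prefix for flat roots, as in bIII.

F# major has the diatonic set F#, G#m, A#m, B, C#, D#m, E#dim. F#–A#–C# = F#, A#–C#–E# = A#m, B–D#–F# = B, C#–E#–G# = C# and E#–G#–B = E#dim are all diatonic. But G#–B–D is foreign: the diatonic ii on degree 2 is G#m, whereas G#dim comes from F# minor. It is labeled ii°. D–F#–A is not: scale degree 6 in F# major carries D#m (vi). In F# minor the chord on that degree is D, so here it functions as bVI, borrowed from the parallel minor.

ii°, bVI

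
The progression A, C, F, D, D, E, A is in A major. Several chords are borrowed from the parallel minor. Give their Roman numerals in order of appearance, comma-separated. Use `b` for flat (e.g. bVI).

The diatonic triads in A major are A, Bm, C#m, D, E, F#m, G#dim. A, D and E are all diatonic. C (C–E–G) is not: scale degree 3 in A major carries C#m (iii). In A minor the chord on that degree is C, so here it functions as bIII, borrowed from the parallel minor. But F (F–A–C) is foreign: the diatonic vi on degree 6 is F#m, whereas F comes from A minor. It is labeled bVI.

bIII, bVI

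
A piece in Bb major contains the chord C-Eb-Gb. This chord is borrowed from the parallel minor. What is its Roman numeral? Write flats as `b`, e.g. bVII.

C is scale degree 2 in Bb major. The diatonic chord on degree 2 would be Cm (ii), but C–Eb–Gb is the diminished chord from Bb minor. As a borrowed chord it is labeled ii°.

ii°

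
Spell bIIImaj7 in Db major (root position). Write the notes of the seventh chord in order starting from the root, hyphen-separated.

Fb-Ab-Cb-Eb

bIIImaj7 is built on the lowered scale degree 3. In Db major degree 3 is F; lowered it becomes Fb. Stacking thirds in Db minor on Fb gives Fb–Ab–Cb–Eb.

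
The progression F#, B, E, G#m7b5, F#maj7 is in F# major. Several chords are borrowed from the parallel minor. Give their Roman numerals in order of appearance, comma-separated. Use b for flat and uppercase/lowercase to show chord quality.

bVII, iiø7

F# major has the diatonic set F#, G#m, A#m, B, C#, D#m, E#dim. F#, B and F#maj7 are all diatonic. E (E–G#–B) doesn't fit — on degree 7 F# major would have E#dim (vii°). E is the degree-7 chord of F# minor, so it is the borrowed bVII. G#m7b5 (G#–B–D–F#) is not: scale degree 2 in F# major carries G#m (ii). In F# minor the chord on that degree is G#m7b5, so here it functions as iiø7, borrowed from the parallel minor.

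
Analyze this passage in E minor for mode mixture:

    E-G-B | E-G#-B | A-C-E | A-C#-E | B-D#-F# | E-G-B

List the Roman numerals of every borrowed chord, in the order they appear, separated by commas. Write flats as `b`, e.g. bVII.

In E minor (with V from harmonic minor) the diatonic chords are Em, F#dim, G, Am, B, C, D. E–G–B = Em, A–C–E = Am and B–D#–F# = B are all diatonic. But E–G#–B is foreign: the diatonic i on degree 1 is Em, whereas E comes from E major. It is labeled I. A–C#–E doesn't fit — on degree 4 E minor would have Am (iv). A is the degree-4 chord of E major, so it is the borrowed IV.

I, IV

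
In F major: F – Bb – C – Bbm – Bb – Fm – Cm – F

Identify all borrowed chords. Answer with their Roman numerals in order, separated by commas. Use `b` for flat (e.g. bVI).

iv, i, v

F major has the diatonic set F, Gm, Am, Bb, C, Dm, Edim. F, Bb and C are all diatonic. But Bbm (Bb–Db–F) is foreign: the diatonic IV on degree 4 is Bb, whereas Bbm comes from F minor. It is labeled iv. Fm (F–Ab–C) doesn't fit — on degree 1 F major would have F (I). Fm is the degree-1 chord of F minor, so it is the borrowed i. Cm (C–Eb–G) doesn't fit — on degree 5 F major would have C (V). Cm is the degree-5 chord of F minor, so it is the borrowed v.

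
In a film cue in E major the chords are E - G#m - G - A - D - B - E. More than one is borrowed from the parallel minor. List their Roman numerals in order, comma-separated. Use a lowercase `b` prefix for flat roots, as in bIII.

bIII, bVII

E major has the diatonic set E, F#m, G#m, A, B, C#m, D#dim. Of the given chords, E, G#m, A and B are diatonic. G (G–B–D) doesn't fit — on degree 3 E major would have G#m (iii). G is the degree-3 chord of E minor, so it is the borrowed bIII. D (D–F#–A) is not: scale degree 7 in E major carries D#dim (vii°). In E minor the chord on that degree is D, so here it functions as bVII, borrowed from the parallel minor.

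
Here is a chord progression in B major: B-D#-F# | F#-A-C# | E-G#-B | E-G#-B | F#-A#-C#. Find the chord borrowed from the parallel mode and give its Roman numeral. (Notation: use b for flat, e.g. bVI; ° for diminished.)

v

The diatonic triads in B major are B, C#m, D#m, E, F#, G#m, A#dim. Of the given chords, B–D#–F# = B, E–G#–B = E and F#–A#–C# = F# are diatonic. But F#–A–C# is foreign: the diatonic V on degree 5 is F#, whereas F#m comes from B minor. It is labeled v.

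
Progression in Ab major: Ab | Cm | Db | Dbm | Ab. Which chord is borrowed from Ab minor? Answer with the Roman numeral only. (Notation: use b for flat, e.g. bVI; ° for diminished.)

iv

Ab major has the diatonic set Ab, Bbm, Cm, Db, Eb, Fm, Gdim. Ab, Cm and Db are all diatonic. Dbm (Db–Fb–Ab) doesn't fit — on degree 4 Ab major would have Db (IV). Dbm is the degree-4 chord of Ab minor, so it is the borrowed iv.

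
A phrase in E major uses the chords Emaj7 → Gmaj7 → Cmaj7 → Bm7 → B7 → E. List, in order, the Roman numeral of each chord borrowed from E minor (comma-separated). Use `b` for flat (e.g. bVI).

In E major the diatonic chords are E, F#m, G#m, A, B, C#m, D#dim. Of the given chords, Emaj7, B7 and E are diatonic. Gmaj7 (G–B–D–F#) is not: scale degree 3 in E major carries G#m (iii). In E minor the chord on that degree is Gmaj7, so here it functions as bIIImaj7, borrowed from the parallel minor. But Cmaj7 (C–E–G–B) is foreign: the diatonic vi on degree 6 is C#m, whereas Cmaj7 comes from E minor. It is labeled bVImaj7. Bm7 (B–D–F#–A) is not: scale degree 5 in E major carries B (V). In E minor the chord on that degree is Bm7, so here it functions as v7, borrowed from the parallel minor.

bIIImaj7, bVImaj7, v7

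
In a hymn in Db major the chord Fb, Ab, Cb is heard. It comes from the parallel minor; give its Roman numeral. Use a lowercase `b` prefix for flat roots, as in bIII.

The root Fb is the lowered 3rd scale degree — diatonically Db major has F there. Diatonically Db major has Fm (iii) on that degree; Fb–Ab–Cb is instead the major chord native to Db minor, so it takes the label bIII.

bIII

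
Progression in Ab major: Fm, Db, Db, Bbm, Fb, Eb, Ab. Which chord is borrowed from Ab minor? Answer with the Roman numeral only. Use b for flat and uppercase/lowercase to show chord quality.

In Ab major the diatonic chords are Ab, Bbm, Cm, Db, Eb, Fm, Gdim. Fm, Db, Bbm, Eb and Ab are all diatonic. But Fb (Fb–Ab–Cb) is foreign: the diatonic vi on degree 6 is Fm, whereas Fb comes from Ab minor. It is labeled bVI.

bVI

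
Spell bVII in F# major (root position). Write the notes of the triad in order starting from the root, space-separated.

bVII is built on the lowered scale degree 7. In F# major degree 7 is E#; lowered it becomes E. Stacking thirds in F# minor on E gives E–G#–B.

E G# B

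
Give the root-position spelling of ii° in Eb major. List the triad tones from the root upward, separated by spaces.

The root, F, is scale degree 2 — the same note in Eb major and Eb minor; only the chord quality changes. Building the diminished chord from the parallel minor on F: F–Ab–Cb.

F Ab Cb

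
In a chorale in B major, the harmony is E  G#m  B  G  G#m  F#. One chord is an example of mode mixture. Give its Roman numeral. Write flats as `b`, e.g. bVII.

bVI

In B major the diatonic chords are B, C#m, D#m, E, F#, G#m, A#dim. Of the given chords, E, G#m, B and F# are diatonic. G (G–B–D) doesn't fit — on degree 6 B major would have G#m (vi). G is the degree-6 chord of B minor, so it is the borrowed bVI.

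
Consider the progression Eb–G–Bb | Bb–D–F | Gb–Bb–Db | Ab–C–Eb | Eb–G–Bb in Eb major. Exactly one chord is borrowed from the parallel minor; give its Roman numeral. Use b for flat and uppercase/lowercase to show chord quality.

Eb major has the diatonic set Eb, Fm, Gm, Ab, Bb, Cm, Ddim. Of the given chords, Eb–G–Bb = Eb, Bb–D–F = Bb and Ab–C–Eb = Ab are diatonic. But Gb–Bb–Db is foreign: the diatonic iii on degree 3 is Gm, whereas Gb comes from Eb minor. It is labeled bIII.

bIII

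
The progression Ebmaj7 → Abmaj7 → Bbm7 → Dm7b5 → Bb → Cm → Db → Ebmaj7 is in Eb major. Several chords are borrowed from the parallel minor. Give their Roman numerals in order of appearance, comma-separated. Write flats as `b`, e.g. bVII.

The diatonic triads in Eb major are Eb, Fm, Gm, Ab, Bb, Cm, Ddim. Of the given chords, Ebmaj7, Abmaj7, Dm7b5, Bb and Cm are diatonic. Bbm7 (Bb–Db–F–Ab) is not: scale degree 5 in Eb major carries Bb (V). In Eb minor the chord on that degree is Bbm7, so here it functions as v7, borrowed from the parallel minor. But Db (Db–F–Ab) is foreign: the diatonic vii° on degree 7 is Ddim, whereas Db comes from Eb minor. It is labeled bVII.

v7, bVII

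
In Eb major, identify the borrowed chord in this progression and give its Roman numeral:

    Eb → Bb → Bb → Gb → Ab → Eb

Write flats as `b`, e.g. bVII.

bIII

Eb major has the diatonic set Eb, Fm, Gm, Ab, Bb, Cm, Ddim. Eb, Bb and Ab all belong to that set. Gb (Gb–Bb–Db) doesn't fit — on degree 3 Eb major would have Gm (iii). Gb is the degree-3 chord of Eb minor, so it is the borrowed bIII.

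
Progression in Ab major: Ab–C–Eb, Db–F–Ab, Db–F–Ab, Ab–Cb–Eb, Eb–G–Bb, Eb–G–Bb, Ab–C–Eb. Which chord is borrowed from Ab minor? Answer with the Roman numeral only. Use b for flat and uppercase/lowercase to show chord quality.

Ab major has the diatonic set Ab, Bbm, Cm, Db, Eb, Fm, Gdim. Ab–C–Eb = Ab, Db–F–Ab = Db and Eb–G–Bb = Eb are all diatonic. Ab–Cb–Eb doesn't fit — on degree 1 Ab major would have Ab (I). Abm is the degree-1 chord of Ab minor, so it is the borrowed i.

i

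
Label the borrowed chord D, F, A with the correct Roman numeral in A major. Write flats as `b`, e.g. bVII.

The root D is the diatonic 4th degree of A major; the borrowing shows in the chord quality. The diatonic chord on degree 4 would be D (IV), but D–F–A is the minor chord from A minor. As a borrowed chord it is labeled iv.

iv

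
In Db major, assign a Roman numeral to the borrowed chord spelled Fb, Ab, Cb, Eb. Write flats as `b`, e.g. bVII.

Fb is the lowered form of scale degree 3 in Db major (the diatonic degree 3 is F). The diatonic chord on degree 3 would be Fm (iii), but Fb–Ab–Cb–Eb is the major-seventh chord from Db minor. As a borrowed chord it is labeled bIIImaj7.

bIIImaj7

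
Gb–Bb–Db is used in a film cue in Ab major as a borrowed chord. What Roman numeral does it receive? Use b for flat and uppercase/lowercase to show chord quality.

bVII

Gb is the lowered form of scale degree 7 in Ab major (the diatonic degree 7 is G). Gb–Bb–Db is a major chord — the form found in Ab minor, not the diatonic vii° (Gdim). Borrowed into Ab major it is written bVII.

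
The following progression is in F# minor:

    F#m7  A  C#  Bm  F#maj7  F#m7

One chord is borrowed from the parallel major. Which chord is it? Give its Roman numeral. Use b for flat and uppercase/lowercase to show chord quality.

In F# minor (with V from harmonic minor) the diatonic chords are F#m, G#dim, A, Bm, C#, D, E. F#m7, A, C# and Bm all belong to that set. F#maj7 (F#–A#–C#–E#) is not: scale degree 1 in F# minor carries F#m (i). In F# major the chord on that degree is F#maj7, so here it functions as Imaj7, borrowed from the parallel major.

Imaj7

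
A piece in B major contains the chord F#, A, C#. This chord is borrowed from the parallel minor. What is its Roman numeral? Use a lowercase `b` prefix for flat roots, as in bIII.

v

F# is scale degree 5 in B major. F#–A–C# is a minor chord — the form found in B minor, not the diatonic V (F#). Borrowed into B major it is written v.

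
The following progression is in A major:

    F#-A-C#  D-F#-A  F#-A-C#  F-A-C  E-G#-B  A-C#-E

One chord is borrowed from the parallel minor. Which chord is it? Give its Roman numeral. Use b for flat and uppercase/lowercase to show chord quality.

bVI

In A major the diatonic chords are A, Bm, C#m, D, E, F#m, G#dim. F#–A–C# = F#m, D–F#–A = D, E–G#–B = E and A–C#–E = A are all diatonic. F–A–C is not: scale degree 6 in A major carries F#m (vi). In A minor the chord on that degree is F, so here it functions as bVI, borrowed from the parallel minor.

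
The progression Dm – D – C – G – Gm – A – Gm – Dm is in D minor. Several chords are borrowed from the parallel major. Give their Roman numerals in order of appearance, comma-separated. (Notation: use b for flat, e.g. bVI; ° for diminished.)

I, IV

D minor has the diatonic set Dm, Edim, F, Gm, A, Bb, C (with V from harmonic minor). Of the given chords, Dm, C, Gm and A are diatonic. D (D–F#–A) doesn't fit — on degree 1 D minor would have Dm (i). D is the degree-1 chord of D major, so it is the borrowed I. But G (G–B–D) is foreign: the diatonic iv on degree 4 is Gm, whereas G comes from D major. It is labeled IV.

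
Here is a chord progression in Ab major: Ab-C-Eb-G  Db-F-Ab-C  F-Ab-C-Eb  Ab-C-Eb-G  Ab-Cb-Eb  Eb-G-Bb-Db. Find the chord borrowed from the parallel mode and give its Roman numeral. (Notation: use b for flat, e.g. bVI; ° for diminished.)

i

Ab major has the diatonic set Ab, Bbm, Cm, Db, Eb, Fm, Gdim. Ab–C–Eb–G = Abmaj7, Db–F–Ab–C = Dbmaj7, F–Ab–C–Eb = Fm7 and Eb–G–Bb–Db = Eb7 are all diatonic. But Ab–Cb–Eb is foreign: the diatonic I on degree 1 is Ab, whereas Abm comes from Ab minor. It is labeled i.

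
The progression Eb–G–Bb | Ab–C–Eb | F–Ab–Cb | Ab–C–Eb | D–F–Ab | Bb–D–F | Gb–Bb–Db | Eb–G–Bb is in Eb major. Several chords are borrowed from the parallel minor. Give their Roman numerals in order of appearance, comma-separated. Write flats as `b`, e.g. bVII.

ii°, bIII

The diatonic triads in Eb major are Eb, Fm, Gm, Ab, Bb, Cm, Ddim. Of the given chords, Eb–G–Bb = Eb, Ab–C–Eb = Ab, D–F–Ab = Ddim and Bb–D–F = Bb are diatonic. F–Ab–Cb doesn't fit — on degree 2 Eb major would have Fm (ii). Fdim is the degree-2 chord of Eb minor, so it is the borrowed ii°. Gb–Bb–Db is not: scale degree 3 in Eb major carries Gm (iii). In Eb minor the chord on that degree is Gb, so here it functions as bIII, borrowed from the parallel minor.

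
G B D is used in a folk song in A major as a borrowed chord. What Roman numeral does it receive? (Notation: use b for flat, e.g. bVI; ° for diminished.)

bVII

In A major scale degree 7 is G#; G is its lowered form, from A minor. Diatonically A major has G#dim (vii°) on that degree; G–B–D is instead the major chord native to A minor, so it takes the label bVII.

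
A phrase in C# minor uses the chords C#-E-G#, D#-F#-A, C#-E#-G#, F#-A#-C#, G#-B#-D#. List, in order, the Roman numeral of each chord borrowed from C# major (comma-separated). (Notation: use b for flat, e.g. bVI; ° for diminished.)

I, IV

C# minor has the diatonic set C#m, D#dim, E, F#m, G#, A, B (with V from harmonic minor). Of the given chords, C#–E–G# = C#m, D#–F#–A = D#dim and G#–B#–D# = G# are diatonic. C#–E#–G# doesn't fit — on degree 1 C# minor would have C#m (i). C# is the degree-1 chord of C# major, so it is the borrowed I. F#–A#–C# doesn't fit — on degree 4 C# minor would have F#m (iv). F# is the degree-4 chord of C# major, so it is the borrowed IV.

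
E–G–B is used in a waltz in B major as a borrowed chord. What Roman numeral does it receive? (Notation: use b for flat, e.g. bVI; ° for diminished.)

The root E is the diatonic 4th degree of B major; the borrowing shows in the chord quality. The diatonic chord on degree 4 would be E (IV), but E–G–B is the minor chord from B minor. As a borrowed chord it is labeled iv.

iv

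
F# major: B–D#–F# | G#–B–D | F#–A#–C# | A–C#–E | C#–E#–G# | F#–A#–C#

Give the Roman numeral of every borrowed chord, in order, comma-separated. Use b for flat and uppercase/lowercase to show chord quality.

In F# major the diatonic chords are F#, G#m, A#m, B, C#, D#m, E#dim. B–D#–F# = B, F#–A#–C# = F# and C#–E#–G# = C# all belong to that set. But G#–B–D is foreign: the diatonic ii on degree 2 is G#m, whereas G#dim comes from F# minor. It is labeled ii°. But A–C#–E is foreign: the diatonic iii on degree 3 is A#m, whereas A comes from F# minor. It is labeled bIII.

ii°, bIII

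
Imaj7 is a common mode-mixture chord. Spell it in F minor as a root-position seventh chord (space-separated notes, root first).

F A C E

Imaj7 is built on scale degree 1, which is F in both F minor and its parallel. In F major the chord on F is F–A–C–E.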